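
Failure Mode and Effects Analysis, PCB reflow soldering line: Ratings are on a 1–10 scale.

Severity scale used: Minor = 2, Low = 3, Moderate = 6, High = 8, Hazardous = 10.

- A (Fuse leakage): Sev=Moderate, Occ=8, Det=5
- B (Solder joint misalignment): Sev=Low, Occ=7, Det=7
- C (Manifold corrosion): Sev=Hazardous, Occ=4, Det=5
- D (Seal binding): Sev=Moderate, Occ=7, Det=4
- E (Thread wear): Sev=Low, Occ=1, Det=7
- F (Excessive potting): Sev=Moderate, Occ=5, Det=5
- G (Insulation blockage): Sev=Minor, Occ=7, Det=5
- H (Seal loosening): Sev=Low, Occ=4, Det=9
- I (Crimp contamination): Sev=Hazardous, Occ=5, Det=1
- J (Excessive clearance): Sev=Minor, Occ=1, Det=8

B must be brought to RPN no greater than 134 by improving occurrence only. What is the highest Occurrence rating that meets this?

6

B: S=3, O=7, D=7 → current RPN = 147.
Fixed product = 21. Need 21 × O ≤ 134, so O ≤ 134/21 = 6.38.
Maximum integer Occurrence rating = 6 (gives RPN 126; O=7 would give 147 > 134).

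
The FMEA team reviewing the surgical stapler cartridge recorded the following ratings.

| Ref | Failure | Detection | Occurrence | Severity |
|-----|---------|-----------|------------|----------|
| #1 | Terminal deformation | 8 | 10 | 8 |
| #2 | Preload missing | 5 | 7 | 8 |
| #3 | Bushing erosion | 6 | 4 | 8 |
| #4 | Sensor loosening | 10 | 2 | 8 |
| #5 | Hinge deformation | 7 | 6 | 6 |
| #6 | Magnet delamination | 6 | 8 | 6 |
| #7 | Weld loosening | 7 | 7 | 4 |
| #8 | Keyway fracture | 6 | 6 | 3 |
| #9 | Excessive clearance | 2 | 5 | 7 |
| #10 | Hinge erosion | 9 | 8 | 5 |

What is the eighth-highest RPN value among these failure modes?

160

RPN = Severity × Occurrence × Detection:
  #1: 8 × 10 × 8 = 640
  #2: 8 × 7 × 5 = 280
  #3: 8 × 4 × 6 = 192
  #4: 8 × 2 × 10 = 160
  #5: 6 × 6 × 7 = 252
  #6: 6 × 8 × 6 = 288
  #7: 4 × 7 × 7 = 196
  #8: 3 × 6 × 6 = 108
  #9: 7 × 5 × 2 = 70
  #10: 5 × 8 × 9 = 360
Sorted descending: 640, 360, 288, 280, 252, 196, 192, 160, 108, 70.
The eighth-highest RPN is 160 (#4).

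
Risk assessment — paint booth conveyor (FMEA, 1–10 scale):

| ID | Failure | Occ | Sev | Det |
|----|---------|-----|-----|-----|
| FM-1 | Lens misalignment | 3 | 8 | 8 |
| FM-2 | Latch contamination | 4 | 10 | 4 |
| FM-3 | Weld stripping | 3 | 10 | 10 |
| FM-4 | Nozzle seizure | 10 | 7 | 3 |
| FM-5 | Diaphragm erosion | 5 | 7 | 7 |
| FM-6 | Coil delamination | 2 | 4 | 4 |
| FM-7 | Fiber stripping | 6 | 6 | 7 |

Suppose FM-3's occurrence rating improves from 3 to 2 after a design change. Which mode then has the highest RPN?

RPN = Severity × Occurrence × Detection:
  FM-1: 8 × 3 × 8 = 192
  FM-2: 10 × 4 × 4 = 160
  FM-3: 10 × 3 × 10 = 300
  FM-4: 7 × 10 × 3 = 210
  FM-5: 7 × 5 × 7 = 245
  FM-6: 4 × 2 × 4 = 32
  FM-7: 6 × 6 × 7 = 252
After action: FM-3 → 10 × 2 × 10 = 200.
Revised RPNs: FM-7=252, FM-5=245, FM-4=210, FM-3=200, FM-1=192, FM-2=160, FM-6=32.
Highest is now FM-7 (252).

FM-7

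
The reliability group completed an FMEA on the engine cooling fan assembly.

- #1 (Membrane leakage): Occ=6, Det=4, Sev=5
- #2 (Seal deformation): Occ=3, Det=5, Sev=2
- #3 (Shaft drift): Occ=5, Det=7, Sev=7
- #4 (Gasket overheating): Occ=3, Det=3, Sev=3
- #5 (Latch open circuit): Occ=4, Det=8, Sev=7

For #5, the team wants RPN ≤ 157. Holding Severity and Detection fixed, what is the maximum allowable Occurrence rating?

2

#5: S=7, O=4, D=8 → current RPN = 224.
Fixed product = 56. Need 56 × O ≤ 157, so O ≤ 157/56 = 2.80.
Maximum integer Occurrence rating = 2 (gives RPN 112; O=3 would give 168 > 157).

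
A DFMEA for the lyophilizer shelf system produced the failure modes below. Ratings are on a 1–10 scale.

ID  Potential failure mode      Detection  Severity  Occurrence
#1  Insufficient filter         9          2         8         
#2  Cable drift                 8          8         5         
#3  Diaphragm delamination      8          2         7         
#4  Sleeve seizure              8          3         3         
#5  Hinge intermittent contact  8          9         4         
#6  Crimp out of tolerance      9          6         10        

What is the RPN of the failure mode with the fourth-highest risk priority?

144

RPN = Severity × Occurrence × Detection:
  #1: 2 × 8 × 9 = 144
  #2: 8 × 5 × 8 = 320
  #3: 2 × 7 × 8 = 112
  #4: 3 × 3 × 8 = 72
  #5: 9 × 4 × 8 = 288
  #6: 6 × 10 × 9 = 540
Sorted descending: 540, 320, 288, 144, 112, 72.
The fourth-highest RPN is 144 (#1).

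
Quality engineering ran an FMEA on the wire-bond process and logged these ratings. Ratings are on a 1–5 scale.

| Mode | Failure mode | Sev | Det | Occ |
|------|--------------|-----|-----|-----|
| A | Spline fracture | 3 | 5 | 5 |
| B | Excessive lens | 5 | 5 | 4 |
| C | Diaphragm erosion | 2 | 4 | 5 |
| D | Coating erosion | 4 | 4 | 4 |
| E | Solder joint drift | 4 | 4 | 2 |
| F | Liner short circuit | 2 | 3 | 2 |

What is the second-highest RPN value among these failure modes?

75

RPN = Severity × Occurrence × Detection:
  A: 3 × 5 × 5 = 75
  B: 5 × 4 × 5 = 100
  C: 2 × 5 × 4 = 40
  D: 4 × 4 × 4 = 64
  E: 4 × 2 × 4 = 32
  F: 2 × 2 × 3 = 12
Sorted descending: 100, 75, 64, 40, 32, 12.
The second-highest RPN is 75 (A).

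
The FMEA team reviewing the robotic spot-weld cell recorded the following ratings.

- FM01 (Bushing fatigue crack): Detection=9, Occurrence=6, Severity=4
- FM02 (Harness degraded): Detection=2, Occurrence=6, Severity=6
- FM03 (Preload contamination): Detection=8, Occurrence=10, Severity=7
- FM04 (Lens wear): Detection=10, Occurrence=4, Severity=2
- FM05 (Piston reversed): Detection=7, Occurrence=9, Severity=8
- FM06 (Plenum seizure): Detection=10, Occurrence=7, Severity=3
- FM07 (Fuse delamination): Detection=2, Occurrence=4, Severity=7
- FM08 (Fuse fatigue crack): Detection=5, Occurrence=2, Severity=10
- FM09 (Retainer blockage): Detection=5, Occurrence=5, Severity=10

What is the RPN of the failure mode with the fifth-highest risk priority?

RPN = Severity × Occurrence × Detection:
  FM01: 4 × 6 × 9 = 216
  FM02: 6 × 6 × 2 = 72
  FM03: 7 × 10 × 8 = 560
  FM04: 2 × 4 × 10 = 80
  FM05: 8 × 9 × 7 = 504
  FM06: 3 × 7 × 10 = 210
  FM07: 7 × 4 × 2 = 56
  FM08: 10 × 2 × 5 = 100
  FM09: 10 × 5 × 5 = 250
Sorted descending: 560, 504, 250, 216, 210, 100, 80, 72, 56.
The fifth-highest RPN is 210 (FM06).

210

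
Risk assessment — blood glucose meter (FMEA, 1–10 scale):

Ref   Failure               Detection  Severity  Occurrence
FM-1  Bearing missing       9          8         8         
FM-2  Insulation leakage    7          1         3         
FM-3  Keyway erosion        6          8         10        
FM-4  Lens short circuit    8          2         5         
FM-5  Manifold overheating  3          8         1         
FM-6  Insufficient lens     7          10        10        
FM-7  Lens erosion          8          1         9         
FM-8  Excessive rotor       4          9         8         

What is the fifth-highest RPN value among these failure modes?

RPN = Severity × Occurrence × Detection:
  FM-1: 8 × 8 × 9 = 576
  FM-2: 1 × 3 × 7 = 21
  FM-3: 8 × 10 × 6 = 480
  FM-4: 2 × 5 × 8 = 80
  FM-5: 8 × 1 × 3 = 24
  FM-6: 10 × 10 × 7 = 700
  FM-7: 1 × 9 × 8 = 72
  FM-8: 9 × 8 × 4 = 288
Sorted descending: 700, 576, 480, 288, 80, 72, 24, 21.
The fifth-highest RPN is 80 (FM-4).

80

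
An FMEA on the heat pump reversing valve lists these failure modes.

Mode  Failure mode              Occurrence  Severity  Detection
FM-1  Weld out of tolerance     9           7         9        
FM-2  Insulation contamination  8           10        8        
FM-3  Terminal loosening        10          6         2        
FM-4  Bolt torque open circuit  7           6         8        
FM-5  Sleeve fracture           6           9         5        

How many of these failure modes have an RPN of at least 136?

RPN = Severity × Occurrence × Detection:
  FM-1: 7 × 9 × 9 = 567
  FM-2: 10 × 8 × 8 = 640
  FM-3: 6 × 10 × 2 = 120
  FM-4: 6 × 7 × 8 = 336
  FM-5: 9 × 6 × 5 = 270
Modes with RPN ≥ 136: FM-1 (567), FM-2 (640), FM-4 (336), FM-5 (270) → 4.

4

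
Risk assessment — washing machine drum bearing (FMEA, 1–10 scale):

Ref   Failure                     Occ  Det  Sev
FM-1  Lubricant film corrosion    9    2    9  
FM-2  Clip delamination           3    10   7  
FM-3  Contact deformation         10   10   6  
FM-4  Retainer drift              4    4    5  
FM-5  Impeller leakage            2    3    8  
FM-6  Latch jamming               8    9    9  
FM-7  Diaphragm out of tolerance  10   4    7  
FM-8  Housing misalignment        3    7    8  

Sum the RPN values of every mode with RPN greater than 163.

RPN = Severity × Occurrence × Detection:
  FM-1: 9 × 9 × 2 = 162
  FM-2: 7 × 3 × 10 = 210
  FM-3: 6 × 10 × 10 = 600
  FM-4: 5 × 4 × 4 = 80
  FM-5: 8 × 2 × 3 = 48
  FM-6: 9 × 8 × 9 = 648
  FM-7: 7 × 10 × 4 = 280
  FM-8: 8 × 3 × 7 = 168
RPN > 163: FM-2 (210), FM-3 (600), FM-6 (648), FM-7 (280), FM-8 (168).
Sum: 210 + 600 + 648 + 280 + 168 = 1906.

1906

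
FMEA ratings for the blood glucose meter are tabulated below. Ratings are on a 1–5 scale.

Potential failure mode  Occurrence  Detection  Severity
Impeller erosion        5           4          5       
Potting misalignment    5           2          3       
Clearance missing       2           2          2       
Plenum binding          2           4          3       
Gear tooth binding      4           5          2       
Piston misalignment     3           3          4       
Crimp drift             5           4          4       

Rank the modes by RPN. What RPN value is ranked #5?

30

RPN = Severity × Occurrence × Detection:
  Impeller erosion: 5 × 5 × 4 = 100
  Potting misalignment: 3 × 5 × 2 = 30
  Clearance missing: 2 × 2 × 2 = 8
  Plenum binding: 3 × 2 × 4 = 24
  Gear tooth binding: 2 × 4 × 5 = 40
  Piston misalignment: 4 × 3 × 3 = 36
  Crimp drift: 4 × 5 × 4 = 80
Sorted descending: 100, 80, 40, 36, 30, 24, 8.
The fifth-highest RPN is 30 (Potting misalignment).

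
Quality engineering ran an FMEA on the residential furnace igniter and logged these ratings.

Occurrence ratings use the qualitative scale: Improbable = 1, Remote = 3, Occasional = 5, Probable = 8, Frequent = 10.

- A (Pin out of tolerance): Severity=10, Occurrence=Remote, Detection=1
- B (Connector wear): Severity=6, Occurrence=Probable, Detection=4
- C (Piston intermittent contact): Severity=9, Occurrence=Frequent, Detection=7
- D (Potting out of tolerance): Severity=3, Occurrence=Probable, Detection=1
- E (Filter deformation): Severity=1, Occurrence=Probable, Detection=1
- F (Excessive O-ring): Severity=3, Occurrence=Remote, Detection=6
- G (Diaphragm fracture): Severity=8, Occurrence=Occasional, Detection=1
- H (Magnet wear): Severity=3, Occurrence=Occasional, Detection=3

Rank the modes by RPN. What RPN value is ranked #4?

45

RPN = Severity × Occurrence × Detection:
  A: 10 × 3 × 1 = 30
  B: 6 × 8 × 4 = 192
  C: 9 × 10 × 7 = 630
  D: 3 × 8 × 1 = 24
  E: 1 × 8 × 1 = 8
  F: 3 × 3 × 6 = 54
  G: 8 × 5 × 1 = 40
  H: 3 × 5 × 3 = 45
Sorted descending: 630, 192, 54, 45, 40, 30, 24, 8.
The fourth-highest RPN is 45 (H).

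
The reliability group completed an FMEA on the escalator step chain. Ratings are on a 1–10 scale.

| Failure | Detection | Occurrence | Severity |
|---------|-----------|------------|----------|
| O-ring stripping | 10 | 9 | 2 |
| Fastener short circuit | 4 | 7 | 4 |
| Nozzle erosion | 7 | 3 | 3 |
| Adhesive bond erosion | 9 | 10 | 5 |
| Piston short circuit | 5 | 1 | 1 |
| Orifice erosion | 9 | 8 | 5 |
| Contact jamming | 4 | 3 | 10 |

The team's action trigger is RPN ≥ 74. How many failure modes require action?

5

RPN = Severity × Occurrence × Detection:
  O-ring stripping: 2 × 9 × 10 = 180
  Fastener short circuit: 4 × 7 × 4 = 112
  Nozzle erosion: 3 × 3 × 7 = 63
  Adhesive bond erosion: 5 × 10 × 9 = 450
  Piston short circuit: 1 × 1 × 5 = 5
  Orifice erosion: 5 × 8 × 9 = 360
  Contact jamming: 10 × 3 × 4 = 120
Modes with RPN ≥ 74: O-ring stripping (180), Fastener short circuit (112), Adhesive bond erosion (450), Orifice erosion (360), Contact jamming (120) → 5.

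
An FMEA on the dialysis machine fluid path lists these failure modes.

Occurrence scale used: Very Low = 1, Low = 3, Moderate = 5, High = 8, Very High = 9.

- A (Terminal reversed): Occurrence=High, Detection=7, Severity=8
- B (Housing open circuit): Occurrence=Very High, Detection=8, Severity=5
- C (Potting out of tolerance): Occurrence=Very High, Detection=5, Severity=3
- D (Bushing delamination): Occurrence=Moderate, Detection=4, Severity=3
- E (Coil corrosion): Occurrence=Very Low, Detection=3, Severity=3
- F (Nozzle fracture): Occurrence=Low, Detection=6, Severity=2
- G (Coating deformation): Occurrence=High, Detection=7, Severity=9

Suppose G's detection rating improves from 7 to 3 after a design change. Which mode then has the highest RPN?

RPN = Severity × Occurrence × Detection:
  A: 8 × 8 × 7 = 448
  B: 5 × 9 × 8 = 360
  C: 3 × 9 × 5 = 135
  D: 3 × 5 × 4 = 60
  E: 3 × 1 × 3 = 9
  F: 2 × 3 × 6 = 36
  G: 9 × 8 × 7 = 504
After action: G → 9 × 8 × 3 = 216.
Revised RPNs: A=448, B=360, G=216, C=135, D=60, F=36, E=9.
Highest is now A (448).

A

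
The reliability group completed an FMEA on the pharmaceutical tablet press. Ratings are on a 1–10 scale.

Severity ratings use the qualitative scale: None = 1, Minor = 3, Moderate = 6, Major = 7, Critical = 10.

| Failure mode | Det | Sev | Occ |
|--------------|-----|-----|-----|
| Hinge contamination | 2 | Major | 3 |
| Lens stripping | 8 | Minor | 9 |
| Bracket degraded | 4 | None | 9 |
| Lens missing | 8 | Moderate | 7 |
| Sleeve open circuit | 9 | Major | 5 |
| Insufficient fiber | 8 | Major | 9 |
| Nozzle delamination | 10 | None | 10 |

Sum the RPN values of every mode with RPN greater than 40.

RPN = Severity × Occurrence × Detection:
  Hinge contamination: 7 × 3 × 2 = 42
  Lens stripping: 3 × 9 × 8 = 216
  Bracket degraded: 1 × 9 × 4 = 36
  Lens missing: 6 × 7 × 8 = 336
  Sleeve open circuit: 7 × 5 × 9 = 315
  Insufficient fiber: 7 × 9 × 8 = 504
  Nozzle delamination: 1 × 10 × 10 = 100
RPN > 40: Hinge contamination (42), Lens stripping (216), Lens missing (336), Sleeve open circuit (315), Insufficient fiber (504), Nozzle delamination (100).
Sum: 42 + 216 + 336 + 315 + 504 + 100 = 1513.

1513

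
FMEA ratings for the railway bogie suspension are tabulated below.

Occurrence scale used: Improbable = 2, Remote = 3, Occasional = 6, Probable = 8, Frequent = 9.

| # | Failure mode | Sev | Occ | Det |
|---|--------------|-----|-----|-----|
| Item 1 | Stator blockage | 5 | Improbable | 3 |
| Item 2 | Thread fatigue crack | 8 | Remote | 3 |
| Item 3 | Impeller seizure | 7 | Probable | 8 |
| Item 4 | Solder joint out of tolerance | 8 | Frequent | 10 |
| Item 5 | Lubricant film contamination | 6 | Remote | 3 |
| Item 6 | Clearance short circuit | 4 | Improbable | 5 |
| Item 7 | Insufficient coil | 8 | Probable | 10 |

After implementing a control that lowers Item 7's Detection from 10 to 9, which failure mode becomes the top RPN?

Item 4

RPN = Severity × Occurrence × Detection:
  Item 1: 5 × 2 × 3 = 30
  Item 2: 8 × 3 × 3 = 72
  Item 3: 7 × 8 × 8 = 448
  Item 4: 8 × 9 × 10 = 720
  Item 5: 6 × 3 × 3 = 54
  Item 6: 4 × 2 × 5 = 40
  Item 7: 8 × 8 × 10 = 640
After action: Item 7 → 8 × 8 × 9 = 576.
Revised RPNs: Item 4=720, Item 7=576, Item 3=448, Item 2=72, Item 5=54, Item 6=40, Item 1=30.
Highest is now Item 4 (720).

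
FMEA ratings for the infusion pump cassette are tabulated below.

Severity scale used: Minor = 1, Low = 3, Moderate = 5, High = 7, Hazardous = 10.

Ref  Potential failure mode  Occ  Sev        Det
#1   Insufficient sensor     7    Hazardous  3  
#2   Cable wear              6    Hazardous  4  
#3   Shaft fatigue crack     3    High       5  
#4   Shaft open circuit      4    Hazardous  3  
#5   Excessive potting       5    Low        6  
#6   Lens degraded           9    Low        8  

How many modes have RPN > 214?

2

RPN = Severity × Occurrence × Detection:
  #1: 10 × 7 × 3 = 210
  #2: 10 × 6 × 4 = 240
  #3: 7 × 3 × 5 = 105
  #4: 10 × 4 × 3 = 120
  #5: 3 × 5 × 6 = 90
  #6: 3 × 9 × 8 = 216
Modes with RPN > 214: #2 (240), #6 (216) → 2.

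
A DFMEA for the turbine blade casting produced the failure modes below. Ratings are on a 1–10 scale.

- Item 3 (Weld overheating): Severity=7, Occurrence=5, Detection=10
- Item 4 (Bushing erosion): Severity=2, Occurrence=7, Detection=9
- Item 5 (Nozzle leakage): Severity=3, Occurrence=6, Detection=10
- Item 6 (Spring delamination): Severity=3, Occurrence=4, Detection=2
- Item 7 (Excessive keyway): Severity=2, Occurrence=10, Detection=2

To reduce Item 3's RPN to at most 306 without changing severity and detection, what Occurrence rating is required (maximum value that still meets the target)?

Item 3: S=7, O=5, D=10 → current RPN = 350.
Fixed product = 70. Need 70 × O ≤ 306, so O ≤ 306/70 = 4.37.
Maximum integer Occurrence rating = 4 (gives RPN 280; O=5 would give 350 > 306).

4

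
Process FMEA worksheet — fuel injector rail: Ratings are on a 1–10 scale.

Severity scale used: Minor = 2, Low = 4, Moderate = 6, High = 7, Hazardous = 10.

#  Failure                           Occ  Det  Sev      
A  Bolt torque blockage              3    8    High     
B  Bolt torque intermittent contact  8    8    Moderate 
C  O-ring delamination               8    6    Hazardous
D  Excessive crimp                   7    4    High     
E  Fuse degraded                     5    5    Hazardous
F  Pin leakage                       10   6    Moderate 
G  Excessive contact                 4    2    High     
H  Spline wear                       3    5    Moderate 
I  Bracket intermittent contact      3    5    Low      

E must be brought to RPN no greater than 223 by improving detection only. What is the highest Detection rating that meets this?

4

E: S=10, O=5, D=5 → current RPN = 250.
Fixed product = 50. Need 50 × D ≤ 223, so D ≤ 223/50 = 4.46.
Maximum integer Detection rating = 4 (gives RPN 200; D=5 would give 250 > 223).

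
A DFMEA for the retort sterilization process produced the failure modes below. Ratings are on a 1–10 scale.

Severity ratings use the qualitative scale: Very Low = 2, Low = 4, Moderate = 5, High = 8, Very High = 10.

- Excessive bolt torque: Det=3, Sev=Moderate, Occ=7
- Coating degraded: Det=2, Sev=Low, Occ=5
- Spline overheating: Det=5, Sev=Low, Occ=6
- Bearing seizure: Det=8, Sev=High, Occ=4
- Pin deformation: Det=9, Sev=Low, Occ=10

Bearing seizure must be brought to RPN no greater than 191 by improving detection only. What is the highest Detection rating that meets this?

5

Bearing seizure: S=8, O=4, D=8 → current RPN = 256.
Fixed product = 32. Need 32 × D ≤ 191, so D ≤ 191/32 = 5.97.
Maximum integer Detection rating = 5 (gives RPN 160; D=6 would give 192 > 191).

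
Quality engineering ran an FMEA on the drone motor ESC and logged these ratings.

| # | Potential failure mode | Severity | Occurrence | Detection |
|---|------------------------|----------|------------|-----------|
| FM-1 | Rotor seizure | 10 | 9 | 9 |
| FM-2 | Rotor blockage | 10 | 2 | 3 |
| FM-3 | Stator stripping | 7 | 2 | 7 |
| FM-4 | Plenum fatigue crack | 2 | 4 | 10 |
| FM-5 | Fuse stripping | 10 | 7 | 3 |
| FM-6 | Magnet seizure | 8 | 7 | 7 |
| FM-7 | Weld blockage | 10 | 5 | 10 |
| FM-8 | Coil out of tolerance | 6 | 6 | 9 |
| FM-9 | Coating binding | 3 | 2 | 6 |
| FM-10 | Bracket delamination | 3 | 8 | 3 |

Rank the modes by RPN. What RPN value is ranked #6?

RPN = Severity × Occurrence × Detection:
  FM-1: 10 × 9 × 9 = 810
  FM-2: 10 × 2 × 3 = 60
  FM-3: 7 × 2 × 7 = 98
  FM-4: 2 × 4 × 10 = 80
  FM-5: 10 × 7 × 3 = 210
  FM-6: 8 × 7 × 7 = 392
  FM-7: 10 × 5 × 10 = 500
  FM-8: 6 × 6 × 9 = 324
  FM-9: 3 × 2 × 6 = 36
  FM-10: 3 × 8 × 3 = 72
Sorted descending: 810, 500, 392, 324, 210, 98, 80, 72, 60, 36.
The sixth-highest RPN is 98 (FM-3).

98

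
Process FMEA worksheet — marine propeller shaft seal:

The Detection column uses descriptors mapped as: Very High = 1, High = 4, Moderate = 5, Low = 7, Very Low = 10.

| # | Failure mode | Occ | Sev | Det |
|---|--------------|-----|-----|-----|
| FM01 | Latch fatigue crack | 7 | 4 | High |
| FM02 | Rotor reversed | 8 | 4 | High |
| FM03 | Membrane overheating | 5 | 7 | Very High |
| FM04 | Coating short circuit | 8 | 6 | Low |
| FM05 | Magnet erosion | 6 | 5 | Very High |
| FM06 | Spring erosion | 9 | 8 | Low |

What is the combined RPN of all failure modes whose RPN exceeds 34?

1115

RPN = Severity × Occurrence × Detection:
  FM01: 4 × 7 × 4 = 112
  FM02: 4 × 8 × 4 = 128
  FM03: 7 × 5 × 1 = 35
  FM04: 6 × 8 × 7 = 336
  FM05: 5 × 6 × 1 = 30
  FM06: 8 × 9 × 7 = 504
RPN > 34: FM01 (112), FM02 (128), FM03 (35), FM04 (336), FM06 (504).
Sum: 112 + 128 + 35 + 336 + 504 = 1115.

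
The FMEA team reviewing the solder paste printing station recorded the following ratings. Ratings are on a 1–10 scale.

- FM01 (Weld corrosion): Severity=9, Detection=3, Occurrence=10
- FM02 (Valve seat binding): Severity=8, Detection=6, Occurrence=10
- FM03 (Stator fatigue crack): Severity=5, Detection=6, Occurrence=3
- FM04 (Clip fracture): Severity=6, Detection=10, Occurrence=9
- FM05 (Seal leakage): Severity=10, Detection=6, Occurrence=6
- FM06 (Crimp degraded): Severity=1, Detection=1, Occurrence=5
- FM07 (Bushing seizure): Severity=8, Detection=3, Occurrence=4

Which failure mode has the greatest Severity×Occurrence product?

Criticality = Severity × Occurrence:
  FM01: 9 × 10 = 90
  FM02: 8 × 10 = 80
  FM03: 5 × 3 = 15
  FM04: 6 × 9 = 54
  FM05: 10 × 6 = 60
  FM06: 1 × 5 = 5
  FM07: 8 × 4 = 32
Highest criticality is 90 → FM01.

FM01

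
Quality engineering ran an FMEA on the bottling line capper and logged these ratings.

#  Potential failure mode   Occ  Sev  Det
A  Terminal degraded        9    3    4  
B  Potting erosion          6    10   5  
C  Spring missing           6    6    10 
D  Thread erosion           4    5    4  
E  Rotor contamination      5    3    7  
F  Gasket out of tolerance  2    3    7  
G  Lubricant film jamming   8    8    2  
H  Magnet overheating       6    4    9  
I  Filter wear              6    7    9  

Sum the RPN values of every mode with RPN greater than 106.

1490

RPN = Severity × Occurrence × Detection:
  A: 3 × 9 × 4 = 108
  B: 10 × 6 × 5 = 300
  C: 6 × 6 × 10 = 360
  D: 5 × 4 × 4 = 80
  E: 3 × 5 × 7 = 105
  F: 3 × 2 × 7 = 42
  G: 8 × 8 × 2 = 128
  H: 4 × 6 × 9 = 216
  I: 7 × 6 × 9 = 378
RPN > 106: A (108), B (300), C (360), G (128), H (216), I (378).
Sum: 108 + 300 + 360 + 128 + 216 + 378 = 1490.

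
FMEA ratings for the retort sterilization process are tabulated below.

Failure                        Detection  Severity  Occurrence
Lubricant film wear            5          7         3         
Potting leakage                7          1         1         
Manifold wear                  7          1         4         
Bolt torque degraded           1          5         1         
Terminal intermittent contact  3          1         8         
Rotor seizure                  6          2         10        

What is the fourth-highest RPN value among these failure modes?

RPN = Severity × Occurrence × Detection:
  Lubricant film wear: 7 × 3 × 5 = 105
  Potting leakage: 1 × 1 × 7 = 7
  Manifold wear: 1 × 4 × 7 = 28
  Bolt torque degraded: 5 × 1 × 1 = 5
  Terminal intermittent contact: 1 × 8 × 3 = 24
  Rotor seizure: 2 × 10 × 6 = 120
Sorted descending: 120, 105, 28, 24, 7, 5.
The fourth-highest RPN is 24 (Terminal intermittent contact).

24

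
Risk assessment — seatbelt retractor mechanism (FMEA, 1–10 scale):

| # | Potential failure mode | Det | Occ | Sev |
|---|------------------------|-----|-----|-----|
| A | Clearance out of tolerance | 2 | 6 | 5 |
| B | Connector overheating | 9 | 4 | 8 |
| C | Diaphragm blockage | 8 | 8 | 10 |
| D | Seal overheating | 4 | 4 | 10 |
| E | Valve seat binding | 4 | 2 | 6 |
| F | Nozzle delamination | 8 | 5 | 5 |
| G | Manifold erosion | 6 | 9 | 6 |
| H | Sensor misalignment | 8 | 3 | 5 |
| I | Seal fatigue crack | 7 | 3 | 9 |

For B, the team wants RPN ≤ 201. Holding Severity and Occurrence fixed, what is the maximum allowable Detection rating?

6

B: S=8, O=4, D=9 → current RPN = 288.
Fixed product = 32. Need 32 × D ≤ 201, so D ≤ 201/32 = 6.28.
Maximum integer Detection rating = 6 (gives RPN 192; D=7 would give 224 > 201).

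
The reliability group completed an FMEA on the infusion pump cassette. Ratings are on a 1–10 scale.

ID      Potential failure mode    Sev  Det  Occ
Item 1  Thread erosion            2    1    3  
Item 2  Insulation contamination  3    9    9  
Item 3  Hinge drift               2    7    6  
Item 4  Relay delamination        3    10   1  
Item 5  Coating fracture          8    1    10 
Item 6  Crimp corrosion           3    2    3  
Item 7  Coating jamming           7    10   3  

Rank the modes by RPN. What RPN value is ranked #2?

RPN = Severity × Occurrence × Detection:
  Item 1: 2 × 3 × 1 = 6
  Item 2: 3 × 9 × 9 = 243
  Item 3: 2 × 6 × 7 = 84
  Item 4: 3 × 1 × 10 = 30
  Item 5: 8 × 10 × 1 = 80
  Item 6: 3 × 3 × 2 = 18
  Item 7: 7 × 3 × 10 = 210
Sorted descending: 243, 210, 84, 80, 30, 18, 6.
The second-highest RPN is 210 (Item 7).

210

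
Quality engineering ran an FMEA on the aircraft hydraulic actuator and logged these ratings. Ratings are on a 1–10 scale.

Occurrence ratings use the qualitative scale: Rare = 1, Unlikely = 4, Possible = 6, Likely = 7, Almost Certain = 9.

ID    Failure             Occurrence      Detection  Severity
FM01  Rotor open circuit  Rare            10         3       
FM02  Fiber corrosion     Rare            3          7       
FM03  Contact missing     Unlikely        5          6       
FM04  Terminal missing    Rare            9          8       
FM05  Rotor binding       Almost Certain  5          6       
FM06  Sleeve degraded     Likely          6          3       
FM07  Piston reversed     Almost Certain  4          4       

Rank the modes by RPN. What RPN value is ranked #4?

RPN = Severity × Occurrence × Detection:
  FM01: 3 × 1 × 10 = 30
  FM02: 7 × 1 × 3 = 21
  FM03: 6 × 4 × 5 = 120
  FM04: 8 × 1 × 9 = 72
  FM05: 6 × 9 × 5 = 270
  FM06: 3 × 7 × 6 = 126
  FM07: 4 × 9 × 4 = 144
Sorted descending: 270, 144, 126, 120, 72, 30, 21.
The fourth-highest RPN is 120 (FM03).

120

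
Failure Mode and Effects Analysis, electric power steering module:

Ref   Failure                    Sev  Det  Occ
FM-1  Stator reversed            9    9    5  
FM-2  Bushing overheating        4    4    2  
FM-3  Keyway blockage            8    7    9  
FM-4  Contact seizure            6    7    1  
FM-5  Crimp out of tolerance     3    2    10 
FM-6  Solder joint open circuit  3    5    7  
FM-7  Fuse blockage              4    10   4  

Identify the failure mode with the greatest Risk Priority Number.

RPN = Severity × Occurrence × Detection:
  FM-1: 9 × 5 × 9 = 405
  FM-2: 4 × 2 × 4 = 32
  FM-3: 8 × 9 × 7 = 504
  FM-4: 6 × 1 × 7 = 42
  FM-5: 3 × 10 × 2 = 60
  FM-6: 3 × 7 × 5 = 105
  FM-7: 4 × 4 × 10 = 160
Highest RPN is 504 → FM-3.

FM-3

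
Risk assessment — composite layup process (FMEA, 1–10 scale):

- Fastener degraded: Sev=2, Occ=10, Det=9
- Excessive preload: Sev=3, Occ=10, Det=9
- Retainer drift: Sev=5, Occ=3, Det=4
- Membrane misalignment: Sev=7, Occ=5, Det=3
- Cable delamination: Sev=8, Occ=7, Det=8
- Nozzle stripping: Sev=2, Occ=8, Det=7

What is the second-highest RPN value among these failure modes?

RPN = Severity × Occurrence × Detection:
  Fastener degraded: 2 × 10 × 9 = 180
  Excessive preload: 3 × 10 × 9 = 270
  Retainer drift: 5 × 3 × 4 = 60
  Membrane misalignment: 7 × 5 × 3 = 105
  Cable delamination: 8 × 7 × 8 = 448
  Nozzle stripping: 2 × 8 × 7 = 112
Sorted descending: 448, 270, 180, 112, 105, 60.
The second-highest RPN is 270 (Excessive preload).

270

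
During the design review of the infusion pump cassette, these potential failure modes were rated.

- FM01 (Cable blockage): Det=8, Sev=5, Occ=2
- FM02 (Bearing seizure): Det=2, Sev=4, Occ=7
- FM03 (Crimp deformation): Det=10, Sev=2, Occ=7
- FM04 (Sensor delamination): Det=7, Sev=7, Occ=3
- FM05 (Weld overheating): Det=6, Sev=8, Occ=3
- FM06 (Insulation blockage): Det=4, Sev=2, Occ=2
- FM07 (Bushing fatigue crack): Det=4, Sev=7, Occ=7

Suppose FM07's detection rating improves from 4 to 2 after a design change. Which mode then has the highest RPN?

FM04

RPN = Severity × Occurrence × Detection:
  FM01: 5 × 2 × 8 = 80
  FM02: 4 × 7 × 2 = 56
  FM03: 2 × 7 × 10 = 140
  FM04: 7 × 3 × 7 = 147
  FM05: 8 × 3 × 6 = 144
  FM06: 2 × 2 × 4 = 16
  FM07: 7 × 7 × 4 = 196
After action: FM07 → 7 × 7 × 2 = 98.
Revised RPNs: FM04=147, FM05=144, FM03=140, FM07=98, FM01=80, FM02=56, FM06=16.
Highest is now FM04 (147).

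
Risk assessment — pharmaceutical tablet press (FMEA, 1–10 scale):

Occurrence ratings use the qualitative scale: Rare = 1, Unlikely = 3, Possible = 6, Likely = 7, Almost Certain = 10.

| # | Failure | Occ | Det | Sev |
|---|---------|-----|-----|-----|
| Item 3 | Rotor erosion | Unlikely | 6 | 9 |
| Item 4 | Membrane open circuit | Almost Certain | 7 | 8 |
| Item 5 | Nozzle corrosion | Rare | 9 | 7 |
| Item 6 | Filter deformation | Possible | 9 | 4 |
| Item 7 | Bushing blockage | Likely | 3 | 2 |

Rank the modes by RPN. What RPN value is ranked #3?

162

RPN = Severity × Occurrence × Detection:
  Item 3: 9 × 3 × 6 = 162
  Item 4: 8 × 10 × 7 = 560
  Item 5: 7 × 1 × 9 = 63
  Item 6: 4 × 6 × 9 = 216
  Item 7: 2 × 7 × 3 = 42
Sorted descending: 560, 216, 162, 63, 42.
The third-highest RPN is 162 (Item 3).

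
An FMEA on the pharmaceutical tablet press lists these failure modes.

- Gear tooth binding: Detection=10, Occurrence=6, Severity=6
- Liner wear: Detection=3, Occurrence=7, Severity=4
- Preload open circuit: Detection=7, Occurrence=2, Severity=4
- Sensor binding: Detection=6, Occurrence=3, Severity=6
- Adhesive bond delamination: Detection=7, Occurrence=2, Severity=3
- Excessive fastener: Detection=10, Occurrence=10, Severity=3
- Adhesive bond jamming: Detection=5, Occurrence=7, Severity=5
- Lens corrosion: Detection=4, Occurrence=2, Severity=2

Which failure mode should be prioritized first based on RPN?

RPN = Severity × Occurrence × Detection:
  Gear tooth binding: 6 × 6 × 10 = 360
  Liner wear: 4 × 7 × 3 = 84
  Preload open circuit: 4 × 2 × 7 = 56
  Sensor binding: 6 × 3 × 6 = 108
  Adhesive bond delamination: 3 × 2 × 7 = 42
  Excessive fastener: 3 × 10 × 10 = 300
  Adhesive bond jamming: 5 × 7 × 5 = 175
  Lens corrosion: 2 × 2 × 4 = 16
Highest RPN is 360 → Gear tooth binding.

Gear tooth binding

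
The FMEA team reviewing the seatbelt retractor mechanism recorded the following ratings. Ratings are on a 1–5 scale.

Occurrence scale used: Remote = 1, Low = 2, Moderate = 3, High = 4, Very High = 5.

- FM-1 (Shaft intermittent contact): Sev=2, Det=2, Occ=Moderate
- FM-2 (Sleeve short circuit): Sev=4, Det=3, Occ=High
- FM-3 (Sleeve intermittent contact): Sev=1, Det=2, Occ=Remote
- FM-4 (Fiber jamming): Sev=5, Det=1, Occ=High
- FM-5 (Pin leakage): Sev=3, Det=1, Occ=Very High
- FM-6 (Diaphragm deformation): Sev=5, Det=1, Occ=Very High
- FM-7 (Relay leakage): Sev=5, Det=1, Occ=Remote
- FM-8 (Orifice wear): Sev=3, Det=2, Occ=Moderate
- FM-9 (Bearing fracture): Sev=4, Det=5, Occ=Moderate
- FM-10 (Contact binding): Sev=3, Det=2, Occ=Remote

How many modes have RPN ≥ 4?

RPN = Severity × Occurrence × Detection:
  FM-1: 2 × 3 × 2 = 12
  FM-2: 4 × 4 × 3 = 48
  FM-3: 1 × 1 × 2 = 2
  FM-4: 5 × 4 × 1 = 20
  FM-5: 3 × 5 × 1 = 15
  FM-6: 5 × 5 × 1 = 25
  FM-7: 5 × 1 × 1 = 5
  FM-8: 3 × 3 × 2 = 18
  FM-9: 4 × 3 × 5 = 60
  FM-10: 3 × 1 × 2 = 6
Modes with RPN ≥ 4: FM-1 (12), FM-2 (48), FM-4 (20), FM-5 (15), FM-6 (25), FM-7 (5), FM-8 (18), FM-9 (60), FM-10 (6) → 9.

9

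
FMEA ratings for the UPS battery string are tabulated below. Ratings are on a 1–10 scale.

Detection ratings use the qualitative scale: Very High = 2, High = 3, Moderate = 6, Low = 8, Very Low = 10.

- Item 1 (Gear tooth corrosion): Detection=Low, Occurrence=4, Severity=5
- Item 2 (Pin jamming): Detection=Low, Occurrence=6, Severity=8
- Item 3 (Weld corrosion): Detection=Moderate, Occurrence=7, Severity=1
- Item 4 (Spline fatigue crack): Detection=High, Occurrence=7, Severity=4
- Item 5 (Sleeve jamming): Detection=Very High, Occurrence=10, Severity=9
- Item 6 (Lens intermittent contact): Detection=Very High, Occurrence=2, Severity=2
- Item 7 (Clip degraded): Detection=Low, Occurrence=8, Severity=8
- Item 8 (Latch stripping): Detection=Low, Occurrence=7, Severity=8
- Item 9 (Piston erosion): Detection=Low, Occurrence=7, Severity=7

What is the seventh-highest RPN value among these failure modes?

RPN = Severity × Occurrence × Detection:
  Item 1: 5 × 4 × 8 = 160
  Item 2: 8 × 6 × 8 = 384
  Item 3: 1 × 7 × 6 = 42
  Item 4: 4 × 7 × 3 = 84
  Item 5: 9 × 10 × 2 = 180
  Item 6: 2 × 2 × 2 = 8
  Item 7: 8 × 8 × 8 = 512
  Item 8: 8 × 7 × 8 = 448
  Item 9: 7 × 7 × 8 = 392
Sorted descending: 512, 448, 392, 384, 180, 160, 84, 42, 8.
The seventh-highest RPN is 84 (Item 4).

84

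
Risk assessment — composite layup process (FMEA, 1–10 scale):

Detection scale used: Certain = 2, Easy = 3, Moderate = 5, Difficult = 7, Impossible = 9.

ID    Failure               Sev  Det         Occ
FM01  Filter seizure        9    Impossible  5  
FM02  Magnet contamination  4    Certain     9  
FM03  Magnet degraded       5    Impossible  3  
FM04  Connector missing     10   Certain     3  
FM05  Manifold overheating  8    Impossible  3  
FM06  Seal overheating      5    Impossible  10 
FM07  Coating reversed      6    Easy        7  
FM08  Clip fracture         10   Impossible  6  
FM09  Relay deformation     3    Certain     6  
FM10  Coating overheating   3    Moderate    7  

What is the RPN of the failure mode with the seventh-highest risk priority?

RPN = Severity × Occurrence × Detection:
  FM01: 9 × 5 × 9 = 405
  FM02: 4 × 9 × 2 = 72
  FM03: 5 × 3 × 9 = 135
  FM04: 10 × 3 × 2 = 60
  FM05: 8 × 3 × 9 = 216
  FM06: 5 × 10 × 9 = 450
  FM07: 6 × 7 × 3 = 126
  FM08: 10 × 6 × 9 = 540
  FM09: 3 × 6 × 2 = 36
  FM10: 3 × 7 × 5 = 105
Sorted descending: 540, 450, 405, 216, 135, 126, 105, 72, 60, 36.
The seventh-highest RPN is 105 (FM10).

105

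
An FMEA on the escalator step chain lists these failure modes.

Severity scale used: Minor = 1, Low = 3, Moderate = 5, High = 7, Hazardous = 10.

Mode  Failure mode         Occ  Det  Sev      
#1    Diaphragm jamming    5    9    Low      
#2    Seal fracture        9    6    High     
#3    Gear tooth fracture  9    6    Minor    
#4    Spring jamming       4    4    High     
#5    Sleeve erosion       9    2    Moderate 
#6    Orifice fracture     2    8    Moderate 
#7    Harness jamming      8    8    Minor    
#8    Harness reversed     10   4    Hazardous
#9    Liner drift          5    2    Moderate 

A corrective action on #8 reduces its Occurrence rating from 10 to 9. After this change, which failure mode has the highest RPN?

#2

RPN = Severity × Occurrence × Detection:
  #1: 3 × 5 × 9 = 135
  #2: 7 × 9 × 6 = 378
  #3: 1 × 9 × 6 = 54
  #4: 7 × 4 × 4 = 112
  #5: 5 × 9 × 2 = 90
  #6: 5 × 2 × 8 = 80
  #7: 1 × 8 × 8 = 64
  #8: 10 × 10 × 4 = 400
  #9: 5 × 5 × 2 = 50
After action: #8 → 10 × 9 × 4 = 360.
Revised RPNs: #2=378, #8=360, #1=135, #4=112, #5=90, #6=80, #7=64, #3=54, #9=50.
Highest is now #2 (378).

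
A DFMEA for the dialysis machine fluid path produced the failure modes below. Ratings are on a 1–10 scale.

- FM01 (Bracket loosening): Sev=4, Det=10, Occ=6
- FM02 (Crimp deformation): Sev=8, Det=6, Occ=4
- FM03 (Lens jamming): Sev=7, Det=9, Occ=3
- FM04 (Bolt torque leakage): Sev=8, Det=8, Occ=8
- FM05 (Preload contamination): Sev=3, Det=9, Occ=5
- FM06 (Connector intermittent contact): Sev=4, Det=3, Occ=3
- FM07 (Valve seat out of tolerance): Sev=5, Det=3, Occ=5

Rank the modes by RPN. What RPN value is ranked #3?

RPN = Severity × Occurrence × Detection:
  FM01: 4 × 6 × 10 = 240
  FM02: 8 × 4 × 6 = 192
  FM03: 7 × 3 × 9 = 189
  FM04: 8 × 8 × 8 = 512
  FM05: 3 × 5 × 9 = 135
  FM06: 4 × 3 × 3 = 36
  FM07: 5 × 5 × 3 = 75
Sorted descending: 512, 240, 192, 189, 135, 75, 36.
The third-highest RPN is 192 (FM02).

192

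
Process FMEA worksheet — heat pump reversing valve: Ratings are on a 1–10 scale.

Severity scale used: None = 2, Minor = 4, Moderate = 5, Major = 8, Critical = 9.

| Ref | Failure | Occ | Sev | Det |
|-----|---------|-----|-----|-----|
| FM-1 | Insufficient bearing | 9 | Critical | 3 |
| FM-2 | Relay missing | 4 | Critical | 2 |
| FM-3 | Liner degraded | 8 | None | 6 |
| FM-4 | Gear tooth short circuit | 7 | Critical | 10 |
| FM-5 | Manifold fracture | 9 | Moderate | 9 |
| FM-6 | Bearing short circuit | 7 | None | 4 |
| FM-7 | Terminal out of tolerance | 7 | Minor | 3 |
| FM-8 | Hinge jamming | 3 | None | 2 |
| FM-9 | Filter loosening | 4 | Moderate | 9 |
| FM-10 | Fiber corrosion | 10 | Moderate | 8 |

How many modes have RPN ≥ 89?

6

RPN = Severity × Occurrence × Detection:
  FM-1: 9 × 9 × 3 = 243
  FM-2: 9 × 4 × 2 = 72
  FM-3: 2 × 8 × 6 = 96
  FM-4: 9 × 7 × 10 = 630
  FM-5: 5 × 9 × 9 = 405
  FM-6: 2 × 7 × 4 = 56
  FM-7: 4 × 7 × 3 = 84
  FM-8: 2 × 3 × 2 = 12
  FM-9: 5 × 4 × 9 = 180
  FM-10: 5 × 10 × 8 = 400
Modes with RPN ≥ 89: FM-1 (243), FM-3 (96), FM-4 (630), FM-5 (405), FM-9 (180), FM-10 (400) → 6.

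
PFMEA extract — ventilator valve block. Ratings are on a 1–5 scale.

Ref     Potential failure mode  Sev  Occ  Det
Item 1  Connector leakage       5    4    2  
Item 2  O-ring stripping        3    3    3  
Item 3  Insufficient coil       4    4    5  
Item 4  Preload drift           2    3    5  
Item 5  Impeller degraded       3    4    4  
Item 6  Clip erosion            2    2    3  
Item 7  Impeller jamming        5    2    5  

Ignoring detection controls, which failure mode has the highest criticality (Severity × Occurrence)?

Criticality = Severity × Occurrence:
  Item 1: 5 × 4 = 20
  Item 2: 3 × 3 = 9
  Item 3: 4 × 4 = 16
  Item 4: 2 × 3 = 6
  Item 5: 3 × 4 = 12
  Item 6: 2 × 2 = 4
  Item 7: 5 × 2 = 10
Highest criticality is 20 → Item 1.

Item 1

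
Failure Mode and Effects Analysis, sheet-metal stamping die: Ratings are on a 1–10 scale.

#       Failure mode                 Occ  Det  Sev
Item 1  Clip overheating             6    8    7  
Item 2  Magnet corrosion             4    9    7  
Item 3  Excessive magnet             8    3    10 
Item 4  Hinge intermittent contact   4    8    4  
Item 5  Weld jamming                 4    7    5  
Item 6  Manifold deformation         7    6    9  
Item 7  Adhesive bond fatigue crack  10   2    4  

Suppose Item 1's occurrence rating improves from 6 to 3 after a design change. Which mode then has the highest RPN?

Item 6

RPN = Severity × Occurrence × Detection:
  Item 1: 7 × 6 × 8 = 336
  Item 2: 7 × 4 × 9 = 252
  Item 3: 10 × 8 × 3 = 240
  Item 4: 4 × 4 × 8 = 128
  Item 5: 5 × 4 × 7 = 140
  Item 6: 9 × 7 × 6 = 378
  Item 7: 4 × 10 × 2 = 80
After action: Item 1 → 7 × 3 × 8 = 168.
Revised RPNs: Item 6=378, Item 2=252, Item 3=240, Item 1=168, Item 5=140, Item 4=128, Item 7=80.
Highest is now Item 6 (378).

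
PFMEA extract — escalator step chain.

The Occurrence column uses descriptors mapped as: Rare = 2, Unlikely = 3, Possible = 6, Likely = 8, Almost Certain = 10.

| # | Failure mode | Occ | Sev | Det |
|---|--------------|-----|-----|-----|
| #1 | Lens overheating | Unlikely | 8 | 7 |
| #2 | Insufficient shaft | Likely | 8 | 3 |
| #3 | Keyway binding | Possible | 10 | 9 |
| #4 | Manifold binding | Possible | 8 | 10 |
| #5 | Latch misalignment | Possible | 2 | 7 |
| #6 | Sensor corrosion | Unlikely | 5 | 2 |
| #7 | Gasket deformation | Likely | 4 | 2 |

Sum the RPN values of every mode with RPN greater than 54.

1528

RPN = Severity × Occurrence × Detection:
  #1: 8 × 3 × 7 = 168
  #2: 8 × 8 × 3 = 192
  #3: 10 × 6 × 9 = 540
  #4: 8 × 6 × 10 = 480
  #5: 2 × 6 × 7 = 84
  #6: 5 × 3 × 2 = 30
  #7: 4 × 8 × 2 = 64
RPN > 54: #1 (168), #2 (192), #3 (540), #4 (480), #5 (84), #7 (64).
Sum: 168 + 192 + 540 + 480 + 84 + 64 = 1528.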